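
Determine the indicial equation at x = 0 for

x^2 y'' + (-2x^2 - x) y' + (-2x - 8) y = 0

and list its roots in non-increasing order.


Divide by x^2 to reach normal form y'' + P_1(x) y' + P_2(x) y = 0 with P_1(x) = -2 - 1/x and P_2(x) = -2/x - 8/x^2.
x = 0 is a singular point because the y'-coefficient -2 - 1/x has a pole at x = 0 and the y-coefficient -2/x - 8/x^2 has a pole at x = 0.
It is a regular singular point because x P_1(x) = p(x) = -2x - 1 and x^2 P_2(x) = q(x) = -2x - 8 are polynomials, hence analytic at x = 0.
p(0) = -1,  q(0) = -8.
Indicial equation: r(r-1) + p(0) r + q(0) = 0, i.e. r^2 + (p(0) - 1) r + q(0) = 0, i.e. r^2 - 2 r - 8 = 0.
Discriminant: (-2)^2 - 4(-8) = 36, so r = (2 ± 6)/2.
Solving: r_1 = 4, r_2 = -2.

indicial: r^2 - 2 r - 8 = 0; roots r_1 = 4, r_2 = -2


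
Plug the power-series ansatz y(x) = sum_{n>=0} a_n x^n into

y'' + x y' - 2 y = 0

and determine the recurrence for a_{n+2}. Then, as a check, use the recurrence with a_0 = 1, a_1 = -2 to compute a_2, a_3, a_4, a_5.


Substitute y = sum_n a_n x^n.
y''(x) has coefficient (n+2)(n+1) a_{n+2} at x^n;
x y'(x) has coefficient n a_n at x^n (shift);
-2 y(x) has coefficient -2 a_n at x^n.
Matching x^n: (n+2)(n+1) a_{n+2} + (n - 2) a_n = 0.
Thus a_{n+2} = (-n + 2) / ((n+1)(n+2)) * a_n.

Check with a_0 = 1, a_1 = -2 (apply the recurrence for n = 0, 1, 2, 3): a_0 = 1, a_1 = -2, a_2 = 1, a_3 = -1/3, a_4 = 0, a_5 = 1/60.

a_(n+2) = (-n + 2) / ((n+1)(n+2)) * a_n; check: a_0 = 1, a_1 = -2, a_2 = 1, a_3 = -1/3, a_4 = 0, a_5 = 1/60


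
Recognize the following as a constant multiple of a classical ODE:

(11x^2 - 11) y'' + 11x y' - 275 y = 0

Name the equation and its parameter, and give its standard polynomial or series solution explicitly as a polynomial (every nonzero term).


All three coefficients share the factor -11; dividing through by -11 gives  (1 - x^2) y'' - x y' + 25 y = 0.
This matches the Chebyshev equation (1 - x^2) y'' - x y' + n^2 y = 0 (note the -x y' term, not -2x y') with n^2 = 25, so n = 5; the polynomial solution is T_5(x).
With y = sum_k a_k x^k, matching x^k gives (k+2)(k+1) a_{k+2} = (k^2 - n^2) a_k = (k - 5)(k + 5) a_k. The right side vanishes at k = 5, so the series with the parity of 5 terminates at degree 5.
Standard normalization: leading coefficient of T_n is 2^(n-1), so a_5 = 2^4 = 16. Work downward with a_k = (k+1)(k+2) a_{k+2} / ((k - 5)(k + 5)):
  a_3 = (4)(5)(16) / ((3 - 5)(3 + 5)) = 320/(-16) = -20
  a_1 = (2)(3)(-20) / ((1 - 5)(1 + 5)) = -120/(-24) = 5
Hence T_5(x) = 16 x^5 - 20 x^3 + 5 x.

T_5(x); series = 16 x^5 - 20 x^3 + 5 x


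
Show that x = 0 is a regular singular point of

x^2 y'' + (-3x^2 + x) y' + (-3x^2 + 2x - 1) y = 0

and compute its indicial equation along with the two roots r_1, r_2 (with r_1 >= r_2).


Divide by x^2 to reach normal form y'' + P_1(x) y' + P_2(x) y = 0 with P_1(x) = -3 + 1/x and P_2(x) = -3 + 2/x - 1/x^2.
x = 0 is a singular point because the y'-coefficient -3 + 1/x has a pole at x = 0 and the y-coefficient -3 + 2/x - 1/x^2 has a pole at x = 0.
It is a regular singular point because x P_1(x) = p(x) = 1 - 3x and x^2 P_2(x) = q(x) = -3x^2 + 2x - 1 are polynomials, hence analytic at x = 0.
p(0) = 1,  q(0) = -1.
Indicial equation: r(r-1) + p(0) r + q(0) = 0, i.e. r^2 + (p(0) - 1) r + q(0) = 0, i.e. r^2 - 1 = 0.
Discriminant: (0)^2 - 4(-1) = 4, so r = (0 ± 2)/2.
Solving: r_1 = 1, r_2 = -1.

indicial: r^2 - 1 = 0; roots r_1 = 1, r_2 = -1


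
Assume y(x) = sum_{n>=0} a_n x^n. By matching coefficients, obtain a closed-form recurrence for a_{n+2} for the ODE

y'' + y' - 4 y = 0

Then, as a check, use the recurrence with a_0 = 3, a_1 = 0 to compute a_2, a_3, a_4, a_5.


Substitute y = sum_n a_n x^n.
y''(x) has coefficient (n+2)(n+1) a_{n+2} at x^n;
y'(x) has coefficient (n+1) a_{n+1} at x^n;
-4 y(x) has coefficient -4 a_n at x^n.
Matching x^n: (n+2)(n+1) a_{n+2} + (n+1) a_{n+1} - 4 a_n = 0.
Thus a_{n+2} = [-(n+1) a_{n+1} + 4 a_n] / ((n+1)(n+2)).

Check with a_0 = 3, a_1 = 0 (apply the recurrence for n = 0, 1, 2, 3): a_0 = 3, a_1 = 0, a_2 = 6, a_3 = -2, a_4 = 5/2, a_5 = -9/10.

a_(n+2) = [-(n+1) a_(n+1) + 4 a_n] / ((n+1)(n+2)); check: a_0 = 3, a_1 = 0, a_2 = 6, a_3 = -2, a_4 = 5/2, a_5 = -9/10


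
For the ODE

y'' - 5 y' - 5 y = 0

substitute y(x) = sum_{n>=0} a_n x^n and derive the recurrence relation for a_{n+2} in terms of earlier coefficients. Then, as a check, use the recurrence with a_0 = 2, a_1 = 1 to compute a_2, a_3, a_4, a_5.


Substitute y = sum_n a_n x^n.
y''(x) has coefficient (n+2)(n+1) a_{n+2} at x^n;
-5 y'(x) has coefficient -5 (n+1) a_{n+1} at x^n;
-5 y(x) has coefficient -5 a_n at x^n.
Matching x^n: (n+2)(n+1) a_{n+2} - 5 (n+1) a_{n+1} - 5 a_n = 0.
Thus a_{n+2} = [5 (n+1) a_{n+1} + 5 a_n] / ((n+1)(n+2)).

Check with a_0 = 2, a_1 = 1 (apply the recurrence for n = 0, 1, 2, 3): a_0 = 2, a_1 = 1, a_2 = 15/2, a_3 = 40/3, a_4 = 475/24, a_5 = 185/8.

a_(n+2) = [5 (n+1) a_(n+1) + 5 a_n] / ((n+1)(n+2)); check: a_0 = 2, a_1 = 1, a_2 = 15/2, a_3 = 40/3, a_4 = 475/24, a_5 = 185/8


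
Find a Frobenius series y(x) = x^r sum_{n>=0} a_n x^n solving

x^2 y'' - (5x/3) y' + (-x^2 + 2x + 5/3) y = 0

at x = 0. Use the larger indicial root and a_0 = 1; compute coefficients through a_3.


Write in Frobenius form y'' + (p(x)/x) y' + (q(x)/x^2) y = 0:
  p(x) = -5/3,  q(x) = -x^2 + 2x + 5/3.
Indicial equation: r(r-1) + (-5/3) r + (5/3) = 0 -> roots r_1 = 5/3, r_2 = 1.
Take r = r_1 = 5/3. Let y(x) = x^r sum_{n>=0} a_n x^n with a_0 = 1.
Substitute y = x^r sum a_n x^n and match x^{r+n}. The recurrence is
  D(n) a_n + 2 a_{n-1} - 1 a_{n-2} = 0,  where D(n) = (r+n)(r+n-1) + (-5/3)(r+n) + (5/3).
  a_n = [-2 a_{n-1} + 1 a_{n-2}] / D(n).
Since the indicial polynomial factors as (r - r_1)(r - r_2), D(n) = (r_1 + n - r_1)(r_1 + n - r_2) = n(n + 2/3).
Evaluating step by step (a_0 = 1):
  n = 1: D(1) = 1(1 + 2/3) = 5/3; numerator = -2(1) = -2; a_1 = (-2)/(5/3) = -6/5
  n = 2: D(2) = 2(2 + 2/3) = 16/3; numerator = -2(-6/5) + 1(1) = 17/5; a_2 = (17/5)/(16/3) = 51/80
  n = 3: D(3) = 3(3 + 2/3) = 11; numerator = -2(51/80) + 1(-6/5) = -99/40; a_3 = (-99/40)/(11) = -9/40

r = 5/3; a_0 = 1; a_1 = -6/5; a_2 = 51/80; a_3 = -9/40


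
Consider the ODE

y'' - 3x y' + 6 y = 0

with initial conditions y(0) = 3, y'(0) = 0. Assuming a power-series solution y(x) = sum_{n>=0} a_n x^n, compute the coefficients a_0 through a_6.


Ansatz: y(x) = sum_{n>=0} a_n x^n, so y'(x) = sum_{n>=1} n a_n x^(n-1) and y''(x) = sum_{n>=2} n(n-1) a_n x^(n-2).
Substitute into P(x) y'' + Q(x) y' + R(x) y = 0 with P(x) = 1, Q(x) = -3x, R(x) = 6, and match powers of x.
Initial conditions: a_0 = 3, a_1 = 0.
Setting the coefficient of each power of x to zero and solving order by order (substituting the coefficients already found):
  x^0: 2 a_2 + 6 a_0 = 0  ->  2 a_2 = -6 a_0 = -18  ->  a_2 = -9
  x^1: 6 a_3 + 3 a_1 = 0  ->  6 a_3 = -3 a_1 = 0  ->  a_3 = 0
  x^2: 12 a_4 = 0  ->  a_4 = 0
  x^3: 20 a_5 - 3 a_3 = 0  ->  20 a_5 = 3 a_3 = 0  ->  a_5 = 0
  x^4: 30 a_6 - 6 a_4 = 0  ->  30 a_6 = 6 a_4 = 0  ->  a_6 = 0
Truncated series: y(x) = 3 - 9 x^2 + O(x^7).

a_0 = 3; a_1 = 0; a_2 = -9; a_3 = 0; a_4 = 0; a_5 = 0; a_6 = 0


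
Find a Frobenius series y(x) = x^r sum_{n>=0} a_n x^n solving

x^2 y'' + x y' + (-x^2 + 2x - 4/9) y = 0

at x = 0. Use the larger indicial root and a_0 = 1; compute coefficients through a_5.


Write in Frobenius form y'' + (p(x)/x) y' + (q(x)/x^2) y = 0:
  p(x) = 1,  q(x) = -x^2 + 2x - 4/9.
Indicial equation: r(r-1) + (1) r + (-4/9) = 0 -> roots r_1 = 2/3, r_2 = -2/3.
Take r = r_1 = 2/3. Let y(x) = x^r sum_{n>=0} a_n x^n with a_0 = 1.
Substitute y = x^r sum a_n x^n and match x^{r+n}. The recurrence is
  D(n) a_n + 2 a_{n-1} - 1 a_{n-2} = 0,  where D(n) = (r+n)(r+n-1) + (1)(r+n) + (-4/9).
  a_n = [-2 a_{n-1} + 1 a_{n-2}] / D(n).
Since the indicial polynomial factors as (r - r_1)(r - r_2), D(n) = (r_1 + n - r_1)(r_1 + n - r_2) = n(n + 4/3).
Evaluating step by step (a_0 = 1):
  n = 1: D(1) = 1(1 + 4/3) = 7/3; numerator = -2(1) = -2; a_1 = (-2)/(7/3) = -6/7
  n = 2: D(2) = 2(2 + 4/3) = 20/3; numerator = -2(-6/7) + 1(1) = 19/7; a_2 = (19/7)/(20/3) = 57/140
  n = 3: D(3) = 3(3 + 4/3) = 13; numerator = -2(57/140) + 1(-6/7) = -117/70; a_3 = (-117/70)/(13) = -9/70
  n = 4: D(4) = 4(4 + 4/3) = 64/3; numerator = -2(-9/70) + 1(57/140) = 93/140; a_4 = (93/140)/(64/3) = 279/8960
  n = 5: D(5) = 5(5 + 4/3) = 95/3; numerator = -2(279/8960) + 1(-9/70) = -171/896; a_5 = (-171/896)/(95/3) = -27/4480

r = 2/3; a_0 = 1; a_1 = -6/7; a_2 = 57/140; a_3 = -9/70; a_4 = 279/8960; a_5 = -27/4480


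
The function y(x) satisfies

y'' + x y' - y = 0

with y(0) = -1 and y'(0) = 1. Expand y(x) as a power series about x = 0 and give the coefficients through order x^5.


Ansatz: y(x) = sum_{n>=0} a_n x^n, so y'(x) = sum_{n>=1} n a_n x^(n-1) and y''(x) = sum_{n>=2} n(n-1) a_n x^(n-2).
Substitute into P(x) y'' + Q(x) y' + R(x) y = 0 with P(x) = 1, Q(x) = x, R(x) = -1, and match powers of x.
Initial conditions: a_0 = -1, a_1 = 1.
Setting the coefficient of each power of x to zero and solving order by order (substituting the coefficients already found):
  x^0: 2 a_2 - a_0 = 0  ->  2 a_2 = a_0 = -1  ->  a_2 = -1/2
  x^1: 6 a_3 = 0  ->  a_3 = 0
  x^2: 12 a_4 + a_2 = 0  ->  12 a_4 = -a_2 = 1/2  ->  a_4 = 1/24
  x^3: 20 a_5 + 2 a_3 = 0  ->  20 a_5 = -2 a_3 = 0  ->  a_5 = 0
Truncated series: y(x) = -1 + x - (1/2) x^2 + (1/24) x^4 + O(x^6).

a_0 = -1; a_1 = 1; a_2 = -1/2; a_3 = 0; a_4 = 1/24; a_5 = 0


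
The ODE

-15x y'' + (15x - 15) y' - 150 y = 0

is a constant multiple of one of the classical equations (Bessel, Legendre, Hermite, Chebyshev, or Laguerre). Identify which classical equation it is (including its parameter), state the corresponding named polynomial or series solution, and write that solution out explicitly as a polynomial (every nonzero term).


All three coefficients share the factor -15; dividing through by -15 gives  x y'' + (1 - x) y' + 10 y = 0.
This matches the Laguerre equation x y'' + (1 - x) y' + n y = 0 with n = 10; the polynomial solution is L_10(x).
With y = sum_k a_k x^k, matching x^k gives (k+1)k a_{k+1} + (k+1) a_{k+1} - k a_k + n a_k = 0, i.e. (k+1)^2 a_{k+1} = (k - n) a_k = (k - 10) a_k. The right side vanishes at k = 10, so the series terminates at degree 10.
Standard normalization L_n(0) = 1 gives a_0 = 1. Work upward with a_{k+1} = (k - 10) a_k / (k+1)^2:
  a_1 = (0 - 10)(1) / 1^2 = -10/1 = -10
  a_2 = (1 - 10)(-10) / 2^2 = 90/4 = 45/2
  a_3 = (2 - 10)(45/2) / 3^2 = -180/9 = -20
  a_4 = (3 - 10)(-20) / 4^2 = 140/16 = 35/4
  a_5 = (4 - 10)(35/4) / 5^2 = (-105/2)/25 = -21/10
  a_6 = (5 - 10)(-21/10) / 6^2 = (21/2)/36 = 7/24
  a_7 = (6 - 10)(7/24) / 7^2 = (-7/6)/49 = -1/42
  a_8 = (7 - 10)(-1/42) / 8^2 = (1/14)/64 = 1/896
  a_9 = (8 - 10)(1/896) / 9^2 = (-1/448)/81 = -1/36288
  a_10 = (9 - 10)(-1/36288) / 10^2 = (1/36288)/100 = 1/3628800
Hence L_10(x) = x^10/3628800 - x^9/36288 + x^8/896 - x^7/42 + 7 x^6/24 - 21 x^5/10 + 35 x^4/4 - 20 x^3 + 45 x^2/2 - 10 x + 1.

L_10(x); series = x^10/3628800 - x^9/36288 + x^8/896 - x^7/42 + 7 x^6/24 - 21 x^5/10 + 35 x^4/4 - 20 x^3 + 45 x^2/2 - 10 x + 1


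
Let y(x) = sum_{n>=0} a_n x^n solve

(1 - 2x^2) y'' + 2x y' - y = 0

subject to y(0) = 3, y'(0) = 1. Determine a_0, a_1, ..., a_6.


Ansatz: y(x) = sum_{n>=0} a_n x^n, so y'(x) = sum_{n>=1} n a_n x^(n-1) and y''(x) = sum_{n>=2} n(n-1) a_n x^(n-2).
Substitute into P(x) y'' + Q(x) y' + R(x) y = 0 with P(x) = 1 - 2x^2, Q(x) = 2x, R(x) = -1, and match powers of x.
Initial conditions: a_0 = 3, a_1 = 1.
Setting the coefficient of each power of x to zero and solving order by order (substituting the coefficients already found):
  x^0: 2 a_2 - a_0 = 0  ->  2 a_2 = a_0 = 3  ->  a_2 = 3/2
  x^1: 6 a_3 + a_1 = 0  ->  6 a_3 = -a_1 = -1  ->  a_3 = -1/6
  x^2: 12 a_4 - a_2 = 0  ->  12 a_4 = a_2 = 3/2  ->  a_4 = 1/8
  x^3: 20 a_5 - 7 a_3 = 0  ->  20 a_5 = 7 a_3 = -7/6  ->  a_5 = -7/120
  x^4: 30 a_6 - 17 a_4 = 0  ->  30 a_6 = 17 a_4 = 17/8  ->  a_6 = 17/240
Truncated series: y(x) = 3 + x + (3/2) x^2 - (1/6) x^3 + (1/8) x^4 - (7/120) x^5 + (17/240) x^6 + O(x^7).

a_0 = 3; a_1 = 1; a_2 = 3/2; a_3 = -1/6; a_4 = 1/8; a_5 = -7/120; a_6 = 17/240


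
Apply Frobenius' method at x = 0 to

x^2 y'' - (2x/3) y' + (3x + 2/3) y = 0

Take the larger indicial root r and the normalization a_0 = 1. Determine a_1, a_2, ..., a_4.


Write in Frobenius form y'' + (p(x)/x) y' + (q(x)/x^2) y = 0:
  p(x) = -2/3,  q(x) = 3x + 2/3.
Indicial equation: r(r-1) + (-2/3) r + (2/3) = 0 -> roots r_1 = 1, r_2 = 2/3.
Take r = r_1 = 1. Let y(x) = x^r sum_{n>=0} a_n x^n with a_0 = 1.
Substitute y = x^r sum a_n x^n and match x^{r+n}. The recurrence is
  D(n) a_n + 3 a_{n-1} = 0,  where D(n) = (r+n)(r+n-1) + (-2/3)(r+n) + (2/3).
  a_n = -3 / D(n) * a_{n-1}.
Since the indicial polynomial factors as (r - r_1)(r - r_2), D(n) = (r_1 + n - r_1)(r_1 + n - r_2) = n(n + 1/3).
Evaluating step by step (a_0 = 1):
  n = 1: D(1) = 1(1 + 1/3) = 4/3; numerator = -3(1) = -3; a_1 = (-3)/(4/3) = -9/4
  n = 2: D(2) = 2(2 + 1/3) = 14/3; numerator = -3(-9/4) = 27/4; a_2 = (27/4)/(14/3) = 81/56
  n = 3: D(3) = 3(3 + 1/3) = 10; numerator = -3(81/56) = -243/56; a_3 = (-243/56)/(10) = -243/560
  n = 4: D(4) = 4(4 + 1/3) = 52/3; numerator = -3(-243/560) = 729/560; a_4 = (729/560)/(52/3) = 2187/29120

r = 1; a_0 = 1; a_1 = -9/4; a_2 = 81/56; a_3 = -243/560; a_4 = 2187/29120


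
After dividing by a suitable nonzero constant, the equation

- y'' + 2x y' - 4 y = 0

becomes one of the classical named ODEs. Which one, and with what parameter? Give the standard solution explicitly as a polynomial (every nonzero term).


All three coefficients share the factor -1; dividing through by -1 gives  y'' - 2x y' + 4 y = 0.
This matches the Hermite equation y'' - 2x y' + 2n y = 0 with 2n = 4, so n = 2; the polynomial solution is H_2(x).
With y = sum_k a_k x^k, matching x^k gives (k+2)(k+1) a_{k+2} = 2(k - n) a_k = 2(k - 2) a_k. The right side vanishes at k = 2, so the series with the parity of 2 terminates at degree 2.
Standard normalization: leading coefficient of H_n is 2^n, so a_2 = 2^2 = 4. Work downward with a_k = (k+1)(k+2) a_{k+2} / (2(k - n)):
  a_0 = (1)(2)(4) / (2(0 - 2)) = 8/(-4) = -2
Hence H_2(x) = 4 x^2 - 2.

H_2(x); series = 4 x^2 - 2


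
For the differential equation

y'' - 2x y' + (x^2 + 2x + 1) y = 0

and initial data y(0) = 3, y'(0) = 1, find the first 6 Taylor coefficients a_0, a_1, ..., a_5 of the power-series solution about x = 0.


Ansatz: y(x) = sum_{n>=0} a_n x^n, so y'(x) = sum_{n>=1} n a_n x^(n-1) and y''(x) = sum_{n>=2} n(n-1) a_n x^(n-2).
Substitute into P(x) y'' + Q(x) y' + R(x) y = 0 with P(x) = 1, Q(x) = -2x, R(x) = x^2 + 2x + 1, and match powers of x.
Initial conditions: a_0 = 3, a_1 = 1.
Setting the coefficient of each power of x to zero and solving order by order (substituting the coefficients already found):
  x^0: 2 a_2 + a_0 = 0  ->  2 a_2 = -a_0 = -3  ->  a_2 = -3/2
  x^1: 6 a_3 - a_1 + 2 a_0 = 0  ->  6 a_3 = a_1 - 2 a_0 = -5  ->  a_3 = -5/6
  x^2: 12 a_4 - 3 a_2 + 2 a_1 + a_0 = 0  ->  12 a_4 = 3 a_2 - 2 a_1 - a_0 = -19/2  ->  a_4 = -19/24
  x^3: 20 a_5 - 5 a_3 + 2 a_2 + a_1 = 0  ->  20 a_5 = 5 a_3 - 2 a_2 - a_1 = -13/6  ->  a_5 = -13/120
Truncated series: y(x) = 3 + x - (3/2) x^2 - (5/6) x^3 - (19/24) x^4 - (13/120) x^5 + O(x^6).

a_0 = 3; a_1 = 1; a_2 = -3/2; a_3 = -5/6; a_4 = -19/24; a_5 = -13/120


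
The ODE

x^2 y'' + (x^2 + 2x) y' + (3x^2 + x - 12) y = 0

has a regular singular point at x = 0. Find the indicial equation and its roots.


Divide by x^2 to reach normal form y'' + P_1(x) y' + P_2(x) y = 0 with P_1(x) = 1 + 2/x and P_2(x) = 3 + 1/x - 12/x^2.
x = 0 is a singular point because the y'-coefficient 1 + 2/x has a pole at x = 0 and the y-coefficient 3 + 1/x - 12/x^2 has a pole at x = 0.
It is a regular singular point because x P_1(x) = p(x) = x + 2 and x^2 P_2(x) = q(x) = 3x^2 + x - 12 are polynomials, hence analytic at x = 0.
p(0) = 2,  q(0) = -12.
Indicial equation: r(r-1) + p(0) r + q(0) = 0, i.e. r^2 + (p(0) - 1) r + q(0) = 0, i.e. r^2 + 1 r - 12 = 0.
Discriminant: (1)^2 - 4(-12) = 49, so r = (-1 ± 7)/2.
Solving: r_1 = 3, r_2 = -4.

indicial: r^2 + 1 r - 12 = 0; roots r_1 = 3, r_2 = -4


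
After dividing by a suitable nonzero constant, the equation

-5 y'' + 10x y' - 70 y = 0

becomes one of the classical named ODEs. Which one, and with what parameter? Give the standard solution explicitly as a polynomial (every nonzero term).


All three coefficients share the factor -5; dividing through by -5 gives  y'' - 2x y' + 14 y = 0.
This matches the Hermite equation y'' - 2x y' + 2n y = 0 with 2n = 14, so n = 7; the polynomial solution is H_7(x).
With y = sum_k a_k x^k, matching x^k gives (k+2)(k+1) a_{k+2} = 2(k - n) a_k = 2(k - 7) a_k. The right side vanishes at k = 7, so the series with the parity of 7 terminates at degree 7.
Standard normalization: leading coefficient of H_n is 2^n, so a_7 = 2^7 = 128. Work downward with a_k = (k+1)(k+2) a_{k+2} / (2(k - n)):
  a_5 = (6)(7)(128) / (2(5 - 7)) = 5376/(-4) = -1344
  a_3 = (4)(5)(-1344) / (2(3 - 7)) = -26880/(-8) = 3360
  a_1 = (2)(3)(3360) / (2(1 - 7)) = 20160/(-12) = -1680
Hence H_7(x) = 128 x^7 - 1344 x^5 + 3360 x^3 - 1680 x.

H_7(x); series = 128 x^7 - 1344 x^5 + 3360 x^3 - 1680 x


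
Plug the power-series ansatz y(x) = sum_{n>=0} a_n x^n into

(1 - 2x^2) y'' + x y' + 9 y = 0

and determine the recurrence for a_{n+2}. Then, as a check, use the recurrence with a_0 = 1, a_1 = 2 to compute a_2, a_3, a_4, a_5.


Substitute y = sum_n a_n x^n.
(1 - 2 x^2) y'' contributes (n+2)(n+1) a_{n+2} - 2 n(n-1) a_n at x^n.
x y'(x) contributes n a_n at x^n.
9 y(x) contributes 9 a_n at x^n.
Matching x^n: (n+2)(n+1) a_{n+2} + (-2 n(n-1) + n + 9) a_n = 0.
Thus a_{n+2} = (2 n(n-1) - n - 9) / ((n+1)(n+2)) * a_n.

Check with a_0 = 1, a_1 = 2 (apply the recurrence for n = 0, 1, 2, 3): a_0 = 1, a_1 = 2, a_2 = -9/2, a_3 = -10/3, a_4 = 21/8, a_5 = 0.

a_(n+2) = (2 n(n-1) - n - 9) / ((n+1)(n+2)) * a_n; check: a_0 = 1, a_1 = 2, a_2 = -9/2, a_3 = -10/3, a_4 = 21/8, a_5 = 0


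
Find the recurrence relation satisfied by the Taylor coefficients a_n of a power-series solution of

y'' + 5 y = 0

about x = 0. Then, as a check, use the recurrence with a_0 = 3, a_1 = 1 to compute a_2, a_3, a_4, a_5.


Substitute y = sum_n a_n x^n into y'' + (const) y = 0.
y''(x) = sum_{n>=0} (n+2)(n+1) a_{n+2} x^n.
The ODE becomes sum_n [(n+2)(n+1) a_{n+2} + 5 a_n] x^n = 0.
Setting each coefficient to zero gives the recurrence:
  (n+2)(n+1) a_{n+2} + 5 a_n = 0,
  a_{n+2} = -5 / ((n+1)(n+2)) a_n.

Check with a_0 = 3, a_1 = 1 (apply the recurrence for n = 0, 1, 2, 3): a_0 = 3, a_1 = 1, a_2 = -15/2, a_3 = -5/6, a_4 = 25/8, a_5 = 5/24.

a_{n+2} = -5/((n+1)(n+2)) * a_n; check: a_0 = 3, a_1 = 1, a_2 = -15/2, a_3 = -5/6, a_4 = 25/8, a_5 = 5/24


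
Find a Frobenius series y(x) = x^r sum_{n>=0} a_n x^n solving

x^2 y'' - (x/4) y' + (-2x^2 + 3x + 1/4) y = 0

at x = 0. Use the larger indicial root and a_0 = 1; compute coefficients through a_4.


Write in Frobenius form y'' + (p(x)/x) y' + (q(x)/x^2) y = 0:
  p(x) = -1/4,  q(x) = -2x^2 + 3x + 1/4.
Indicial equation: r(r-1) + (-1/4) r + (1/4) = 0 -> roots r_1 = 1, r_2 = 1/4.
Take r = r_1 = 1. Let y(x) = x^r sum_{n>=0} a_n x^n with a_0 = 1.
Substitute y = x^r sum a_n x^n and match x^{r+n}. The recurrence is
  D(n) a_n + 3 a_{n-1} - 2 a_{n-2} = 0,  where D(n) = (r+n)(r+n-1) + (-1/4)(r+n) + (1/4).
  a_n = [-3 a_{n-1} + 2 a_{n-2}] / D(n).
Since the indicial polynomial factors as (r - r_1)(r - r_2), D(n) = (r_1 + n - r_1)(r_1 + n - r_2) = n(n + 3/4).
Evaluating step by step (a_0 = 1):
  n = 1: D(1) = 1(1 + 3/4) = 7/4; numerator = -3(1) = -3; a_1 = (-3)/(7/4) = -12/7
  n = 2: D(2) = 2(2 + 3/4) = 11/2; numerator = -3(-12/7) + 2(1) = 50/7; a_2 = (50/7)/(11/2) = 100/77
  n = 3: D(3) = 3(3 + 3/4) = 45/4; numerator = -3(100/77) + 2(-12/7) = -564/77; a_3 = (-564/77)/(45/4) = -752/1155
  n = 4: D(4) = 4(4 + 3/4) = 19; numerator = -3(-752/1155) + 2(100/77) = 1752/385; a_4 = (1752/385)/(19) = 1752/7315

r = 1; a_0 = 1; a_1 = -12/7; a_2 = 100/77; a_3 = -752/1155; a_4 = 1752/7315


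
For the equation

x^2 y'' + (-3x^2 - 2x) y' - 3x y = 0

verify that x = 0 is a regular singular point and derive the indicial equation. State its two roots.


Divide by x^2 to reach normal form y'' + P_1(x) y' + P_2(x) y = 0 with P_1(x) = -3 - 2/x and P_2(x) = -3/x.
x = 0 is a singular point because the y'-coefficient -3 - 2/x has a pole at x = 0 and the y-coefficient -3/x has a pole at x = 0.
It is a regular singular point because x P_1(x) = p(x) = -3x - 2 and x^2 P_2(x) = q(x) = -3x are polynomials, hence analytic at x = 0.
p(0) = -2,  q(0) = 0.
Indicial equation: r(r-1) + p(0) r + q(0) = 0, i.e. r^2 + (p(0) - 1) r + q(0) = 0, i.e. r^2 - 3 r = 0.
Discriminant: (-3)^2 - 4(0) = 9, so r = (3 ± 3)/2.
Solving: r_1 = 3, r_2 = 0.

indicial: r^2 - 3 r = 0; roots r_1 = 3, r_2 = 0


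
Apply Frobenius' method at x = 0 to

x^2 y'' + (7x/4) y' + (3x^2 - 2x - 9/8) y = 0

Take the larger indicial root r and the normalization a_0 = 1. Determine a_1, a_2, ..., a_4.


Write in Frobenius form y'' + (p(x)/x) y' + (q(x)/x^2) y = 0:
  p(x) = 7/4,  q(x) = 3x^2 - 2x - 9/8.
Indicial equation: r(r-1) + (7/4) r + (-9/8) = 0 -> roots r_1 = 3/4, r_2 = -3/2.
Take r = r_1 = 3/4. Let y(x) = x^r sum_{n>=0} a_n x^n with a_0 = 1.
Substitute y = x^r sum a_n x^n and match x^{r+n}. The recurrence is
  D(n) a_n - 2 a_{n-1} + 3 a_{n-2} = 0,  where D(n) = (r+n)(r+n-1) + (7/4)(r+n) + (-9/8).
  a_n = [2 a_{n-1} - 3 a_{n-2}] / D(n).
Since the indicial polynomial factors as (r - r_1)(r - r_2), D(n) = (r_1 + n - r_1)(r_1 + n - r_2) = n(n + 9/4).
Evaluating step by step (a_0 = 1):
  n = 1: D(1) = 1(1 + 9/4) = 13/4; numerator = 2(1) = 2; a_1 = (2)/(13/4) = 8/13
  n = 2: D(2) = 2(2 + 9/4) = 17/2; numerator = 2(8/13) - 3(1) = -23/13; a_2 = (-23/13)/(17/2) = -46/221
  n = 3: D(3) = 3(3 + 9/4) = 63/4; numerator = 2(-46/221) - 3(8/13) = -500/221; a_3 = (-500/221)/(63/4) = -2000/13923
  n = 4: D(4) = 4(4 + 9/4) = 25; numerator = 2(-2000/13923) - 3(-46/221) = 4694/13923; a_4 = (4694/13923)/(25) = 4694/348075

r = 3/4; a_0 = 1; a_1 = 8/13; a_2 = -46/221; a_3 = -2000/13923; a_4 = 4694/348075


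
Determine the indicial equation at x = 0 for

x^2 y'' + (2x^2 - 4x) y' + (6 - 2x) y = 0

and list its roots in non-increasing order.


Divide by x^2 to reach normal form y'' + P_1(x) y' + P_2(x) y = 0 with P_1(x) = 2 - 4/x and P_2(x) = -2/x + 6/x^2.
x = 0 is a singular point because the y'-coefficient 2 - 4/x has a pole at x = 0 and the y-coefficient -2/x + 6/x^2 has a pole at x = 0.
It is a regular singular point because x P_1(x) = p(x) = 2x - 4 and x^2 P_2(x) = q(x) = 6 - 2x are polynomials, hence analytic at x = 0.
p(0) = -4,  q(0) = 6.
Indicial equation: r(r-1) + p(0) r + q(0) = 0, i.e. r^2 + (p(0) - 1) r + q(0) = 0, i.e. r^2 - 5 r + 6 = 0.
Discriminant: (-5)^2 - 4(6) = 1, so r = (5 ± 1)/2.
Solving: r_1 = 3, r_2 = 2.

indicial: r^2 - 5 r + 6 = 0; roots r_1 = 3, r_2 = 2


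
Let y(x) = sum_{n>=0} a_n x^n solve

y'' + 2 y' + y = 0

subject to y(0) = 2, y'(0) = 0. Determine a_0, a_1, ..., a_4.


Ansatz: y(x) = sum_{n>=0} a_n x^n, so y'(x) = sum_{n>=1} n a_n x^(n-1) and y''(x) = sum_{n>=2} n(n-1) a_n x^(n-2).
Substitute into P(x) y'' + Q(x) y' + R(x) y = 0 with P(x) = 1, Q(x) = 2, R(x) = 1, and match powers of x.
Initial conditions: a_0 = 2, a_1 = 0.
Setting the coefficient of each power of x to zero and solving order by order (substituting the coefficients already found):
  x^0: 2 a_2 + 2 a_1 + a_0 = 0  ->  2 a_2 = -2 a_1 - a_0 = -2  ->  a_2 = -1
  x^1: 6 a_3 + 4 a_2 + a_1 = 0  ->  6 a_3 = -4 a_2 - a_1 = 4  ->  a_3 = 2/3
  x^2: 12 a_4 + 6 a_3 + a_2 = 0  ->  12 a_4 = -6 a_3 - a_2 = -3  ->  a_4 = -1/4
Truncated series: y(x) = 2 - x^2 + (2/3) x^3 - (1/4) x^4 + O(x^5).

a_0 = 2; a_1 = 0; a_2 = -1; a_3 = 2/3; a_4 = -1/4


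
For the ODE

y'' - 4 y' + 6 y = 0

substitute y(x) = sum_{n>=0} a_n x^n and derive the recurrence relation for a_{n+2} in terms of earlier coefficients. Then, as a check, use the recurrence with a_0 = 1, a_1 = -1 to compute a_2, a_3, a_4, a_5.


Substitute y = sum_n a_n x^n.
y''(x) has coefficient (n+2)(n+1) a_{n+2} at x^n;
-4 y'(x) has coefficient -4 (n+1) a_{n+1} at x^n;
6 y(x) has coefficient 6 a_n at x^n.
Matching x^n: (n+2)(n+1) a_{n+2} - 4 (n+1) a_{n+1} + 6 a_n = 0.
Thus a_{n+2} = [4 (n+1) a_{n+1} - 6 a_n] / ((n+1)(n+2)).

Check with a_0 = 1, a_1 = -1 (apply the recurrence for n = 0, 1, 2, 3): a_0 = 1, a_1 = -1, a_2 = -5, a_3 = -17/3, a_4 = -19/6, a_5 = -5/6.

a_(n+2) = [4 (n+1) a_(n+1) - 6 a_n] / ((n+1)(n+2)); check: a_0 = 1, a_1 = -1, a_2 = -5, a_3 = -17/3, a_4 = -19/6, a_5 = -5/6


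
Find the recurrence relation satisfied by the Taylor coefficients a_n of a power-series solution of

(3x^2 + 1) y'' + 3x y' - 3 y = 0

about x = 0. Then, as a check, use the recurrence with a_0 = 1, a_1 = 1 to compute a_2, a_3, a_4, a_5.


Substitute y = sum_n a_n x^n.
(1 + 3 x^2) y'' contributes (n+2)(n+1) a_{n+2} + 3 n(n-1) a_n at x^n.
3 x y'(x) contributes 3 n a_n at x^n.
-3 y(x) contributes -3 a_n at x^n.
Matching x^n: (n+2)(n+1) a_{n+2} + (3 n(n-1) + 3 n - 3) a_n = 0.
Thus a_{n+2} = (-3 n(n-1) - 3 n + 3) / ((n+1)(n+2)) * a_n.

Check with a_0 = 1, a_1 = 1 (apply the recurrence for n = 0, 1, 2, 3): a_0 = 1, a_1 = 1, a_2 = 3/2, a_3 = 0, a_4 = -9/8, a_5 = 0.

a_(n+2) = (-3 n(n-1) - 3 n + 3) / ((n+1)(n+2)) * a_n; check: a_0 = 1, a_1 = 1, a_2 = 3/2, a_3 = 0, a_4 = -9/8, a_5 = 0


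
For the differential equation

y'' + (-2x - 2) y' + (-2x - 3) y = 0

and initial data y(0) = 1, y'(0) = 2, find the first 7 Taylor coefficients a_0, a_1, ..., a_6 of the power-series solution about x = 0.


Ansatz: y(x) = sum_{n>=0} a_n x^n, so y'(x) = sum_{n>=1} n a_n x^(n-1) and y''(x) = sum_{n>=2} n(n-1) a_n x^(n-2).
Substitute into P(x) y'' + Q(x) y' + R(x) y = 0 with P(x) = 1, Q(x) = -2x - 2, R(x) = -2x - 3, and match powers of x.
Initial conditions: a_0 = 1, a_1 = 2.
Setting the coefficient of each power of x to zero and solving order by order (substituting the coefficients already found):
  x^0: 2 a_2 - 2 a_1 - 3 a_0 = 0  ->  2 a_2 = 2 a_1 + 3 a_0 = 7  ->  a_2 = 7/2
  x^1: 6 a_3 - 4 a_2 - 5 a_1 - 2 a_0 = 0  ->  6 a_3 = 4 a_2 + 5 a_1 + 2 a_0 = 26  ->  a_3 = 13/3
  x^2: 12 a_4 - 6 a_3 - 7 a_2 - 2 a_1 = 0  ->  12 a_4 = 6 a_3 + 7 a_2 + 2 a_1 = 109/2  ->  a_4 = 109/24
  x^3: 20 a_5 - 8 a_4 - 9 a_3 - 2 a_2 = 0  ->  20 a_5 = 8 a_4 + 9 a_3 + 2 a_2 = 247/3  ->  a_5 = 247/60
  x^4: 30 a_6 - 10 a_5 - 11 a_4 - 2 a_3 = 0  ->  30 a_6 = 10 a_5 + 11 a_4 + 2 a_3 = 2395/24  ->  a_6 = 479/144
Truncated series: y(x) = 1 + 2 x + (7/2) x^2 + (13/3) x^3 + (109/24) x^4 + (247/60) x^5 + (479/144) x^6 + O(x^7).

a_0 = 1; a_1 = 2; a_2 = 7/2; a_3 = 13/3; a_4 = 109/24; a_5 = 247/60; a_6 = 479/144


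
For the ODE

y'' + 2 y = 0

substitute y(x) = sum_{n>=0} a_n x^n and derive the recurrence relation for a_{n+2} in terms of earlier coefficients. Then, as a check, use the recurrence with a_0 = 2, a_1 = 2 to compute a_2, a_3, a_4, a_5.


Substitute y = sum_n a_n x^n into y'' + (const) y = 0.
y''(x) = sum_{n>=0} (n+2)(n+1) a_{n+2} x^n.
The ODE becomes sum_n [(n+2)(n+1) a_{n+2} + 2 a_n] x^n = 0.
Setting each coefficient to zero gives the recurrence:
  (n+2)(n+1) a_{n+2} + 2 a_n = 0,
  a_{n+2} = -2 / ((n+1)(n+2)) a_n.

Check with a_0 = 2, a_1 = 2 (apply the recurrence for n = 0, 1, 2, 3): a_0 = 2, a_1 = 2, a_2 = -2, a_3 = -2/3, a_4 = 1/3, a_5 = 1/15.

a_{n+2} = -2/((n+1)(n+2)) * a_n; check: a_0 = 2, a_1 = 2, a_2 = -2, a_3 = -2/3, a_4 = 1/3, a_5 = 1/15


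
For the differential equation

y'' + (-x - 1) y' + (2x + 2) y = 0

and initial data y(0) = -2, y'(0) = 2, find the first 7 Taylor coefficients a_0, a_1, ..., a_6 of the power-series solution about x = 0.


Ansatz: y(x) = sum_{n>=0} a_n x^n, so y'(x) = sum_{n>=1} n a_n x^(n-1) and y''(x) = sum_{n>=2} n(n-1) a_n x^(n-2).
Substitute into P(x) y'' + Q(x) y' + R(x) y = 0 with P(x) = 1, Q(x) = -x - 1, R(x) = 2x + 2, and match powers of x.
Initial conditions: a_0 = -2, a_1 = 2.
Setting the coefficient of each power of x to zero and solving order by order (substituting the coefficients already found):
  x^0: 2 a_2 - a_1 + 2 a_0 = 0  ->  2 a_2 = a_1 - 2 a_0 = 6  ->  a_2 = 3
  x^1: 6 a_3 - 2 a_2 + a_1 + 2 a_0 = 0  ->  6 a_3 = 2 a_2 - a_1 - 2 a_0 = 8  ->  a_3 = 4/3
  x^2: 12 a_4 - 3 a_3 + 2 a_1 = 0  ->  12 a_4 = 3 a_3 - 2 a_1 = 0  ->  a_4 = 0
  x^3: 20 a_5 - 4 a_4 - a_3 + 2 a_2 = 0  ->  20 a_5 = 4 a_4 + a_3 - 2 a_2 = -14/3  ->  a_5 = -7/30
  x^4: 30 a_6 - 5 a_5 - 2 a_4 + 2 a_3 = 0  ->  30 a_6 = 5 a_5 + 2 a_4 - 2 a_3 = -23/6  ->  a_6 = -23/180
Truncated series: y(x) = -2 + 2 x + 3 x^2 + (4/3) x^3 - (7/30) x^5 - (23/180) x^6 + O(x^7).

a_0 = -2; a_1 = 2; a_2 = 3; a_3 = 4/3; a_4 = 0; a_5 = -7/30; a_6 = -23/180


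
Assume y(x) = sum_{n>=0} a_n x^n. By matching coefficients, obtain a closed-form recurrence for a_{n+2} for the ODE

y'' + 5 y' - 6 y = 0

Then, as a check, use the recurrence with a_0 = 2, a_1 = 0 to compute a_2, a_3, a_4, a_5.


Substitute y = sum_n a_n x^n.
y''(x) has coefficient (n+2)(n+1) a_{n+2} at x^n;
5 y'(x) has coefficient 5 (n+1) a_{n+1} at x^n;
-6 y(x) has coefficient -6 a_n at x^n.
Matching x^n: (n+2)(n+1) a_{n+2} + 5 (n+1) a_{n+1} - 6 a_n = 0.
Thus a_{n+2} = [-5 (n+1) a_{n+1} + 6 a_n] / ((n+1)(n+2)).

Check with a_0 = 2, a_1 = 0 (apply the recurrence for n = 0, 1, 2, 3): a_0 = 2, a_1 = 0, a_2 = 6, a_3 = -10, a_4 = 31/2, a_5 = -37/2.

a_(n+2) = [-5 (n+1) a_(n+1) + 6 a_n] / ((n+1)(n+2)); check: a_0 = 2, a_1 = 0, a_2 = 6, a_3 = -10, a_4 = 31/2, a_5 = -37/2


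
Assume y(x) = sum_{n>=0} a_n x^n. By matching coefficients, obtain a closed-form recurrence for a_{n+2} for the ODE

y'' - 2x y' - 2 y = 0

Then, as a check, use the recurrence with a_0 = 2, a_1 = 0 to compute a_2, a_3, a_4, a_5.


Substitute y = sum_n a_n x^n.
y''(x) has coefficient (n+2)(n+1) a_{n+2} at x^n;
-2 x y'(x) has coefficient -2 n a_n at x^n (shift);
-2 y(x) has coefficient -2 a_n at x^n.
Matching x^n: (n+2)(n+1) a_{n+2} + (-2n - 2) a_n = 0.
Thus a_{n+2} = (2n + 2) / ((n+1)(n+2)) * a_n.

Check with a_0 = 2, a_1 = 0 (apply the recurrence for n = 0, 1, 2, 3): a_0 = 2, a_1 = 0, a_2 = 2, a_3 = 0, a_4 = 1, a_5 = 0.

a_(n+2) = (2n + 2) / ((n+1)(n+2)) * a_n; check: a_0 = 2, a_1 = 0, a_2 = 2, a_3 = 0, a_4 = 1, a_5 = 0


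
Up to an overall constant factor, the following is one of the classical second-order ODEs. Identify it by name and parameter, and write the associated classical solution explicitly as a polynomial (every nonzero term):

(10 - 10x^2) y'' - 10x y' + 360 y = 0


All three coefficients share the factor 10; dividing through by 10 gives  (1 - x^2) y'' - x y' + 36 y = 0.
This matches the Chebyshev equation (1 - x^2) y'' - x y' + n^2 y = 0 (note the -x y' term, not -2x y') with n^2 = 36, so n = 6; the polynomial solution is T_6(x).
With y = sum_k a_k x^k, matching x^k gives (k+2)(k+1) a_{k+2} = (k^2 - n^2) a_k = (k - 6)(k + 6) a_k. The right side vanishes at k = 6, so the series with the parity of 6 terminates at degree 6.
Standard normalization: leading coefficient of T_n is 2^(n-1), so a_6 = 2^5 = 32. Work downward with a_k = (k+1)(k+2) a_{k+2} / ((k - 6)(k + 6)):
  a_4 = (5)(6)(32) / ((4 - 6)(4 + 6)) = 960/(-20) = -48
  a_2 = (3)(4)(-48) / ((2 - 6)(2 + 6)) = -576/(-32) = 18
  a_0 = (1)(2)(18) / ((0 - 6)(0 + 6)) = 36/(-36) = -1
Hence T_6(x) = 32 x^6 - 48 x^4 + 18 x^2 - 1.

T_6(x); series = 32 x^6 - 48 x^4 + 18 x^2 - 1


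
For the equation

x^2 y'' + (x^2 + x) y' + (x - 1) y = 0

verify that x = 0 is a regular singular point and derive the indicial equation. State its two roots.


Divide by x^2 to reach normal form y'' + P_1(x) y' + P_2(x) y = 0 with P_1(x) = 1 + 1/x and P_2(x) = 1/x - 1/x^2.
x = 0 is a singular point because the y'-coefficient 1 + 1/x has a pole at x = 0 and the y-coefficient 1/x - 1/x^2 has a pole at x = 0.
It is a regular singular point because x P_1(x) = p(x) = x + 1 and x^2 P_2(x) = q(x) = x - 1 are polynomials, hence analytic at x = 0.
p(0) = 1,  q(0) = -1.
Indicial equation: r(r-1) + p(0) r + q(0) = 0, i.e. r^2 + (p(0) - 1) r + q(0) = 0, i.e. r^2 - 1 = 0.
Discriminant: (0)^2 - 4(-1) = 4, so r = (0 ± 2)/2.
Solving: r_1 = 1, r_2 = -1.

indicial: r^2 - 1 = 0; roots r_1 = 1, r_2 = -1


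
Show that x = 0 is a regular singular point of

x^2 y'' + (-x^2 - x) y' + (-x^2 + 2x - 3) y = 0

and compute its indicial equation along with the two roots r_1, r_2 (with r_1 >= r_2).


Divide by x^2 to reach normal form y'' + P_1(x) y' + P_2(x) y = 0 with P_1(x) = -1 - 1/x and P_2(x) = -1 + 2/x - 3/x^2.
x = 0 is a singular point because the y'-coefficient -1 - 1/x has a pole at x = 0 and the y-coefficient -1 + 2/x - 3/x^2 has a pole at x = 0.
It is a regular singular point because x P_1(x) = p(x) = -x - 1 and x^2 P_2(x) = q(x) = -x^2 + 2x - 3 are polynomials, hence analytic at x = 0.
p(0) = -1,  q(0) = -3.
Indicial equation: r(r-1) + p(0) r + q(0) = 0, i.e. r^2 + (p(0) - 1) r + q(0) = 0, i.e. r^2 - 2 r - 3 = 0.
Discriminant: (-2)^2 - 4(-3) = 16, so r = (2 ± 4)/2.
Solving: r_1 = 3, r_2 = -1.

indicial: r^2 - 2 r - 3 = 0; roots r_1 = 3, r_2 = -1


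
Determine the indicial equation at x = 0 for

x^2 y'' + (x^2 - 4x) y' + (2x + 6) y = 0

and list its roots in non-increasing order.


Divide by x^2 to reach normal form y'' + P_1(x) y' + P_2(x) y = 0 with P_1(x) = 1 - 4/x and P_2(x) = 2/x + 6/x^2.
x = 0 is a singular point because the y'-coefficient 1 - 4/x has a pole at x = 0 and the y-coefficient 2/x + 6/x^2 has a pole at x = 0.
It is a regular singular point because x P_1(x) = p(x) = x - 4 and x^2 P_2(x) = q(x) = 2x + 6 are polynomials, hence analytic at x = 0.
p(0) = -4,  q(0) = 6.
Indicial equation: r(r-1) + p(0) r + q(0) = 0, i.e. r^2 + (p(0) - 1) r + q(0) = 0, i.e. r^2 - 5 r + 6 = 0.
Discriminant: (-5)^2 - 4(6) = 1, so r = (5 ± 1)/2.
Solving: r_1 = 3, r_2 = 2.

indicial: r^2 - 5 r + 6 = 0; roots r_1 = 3, r_2 = 2


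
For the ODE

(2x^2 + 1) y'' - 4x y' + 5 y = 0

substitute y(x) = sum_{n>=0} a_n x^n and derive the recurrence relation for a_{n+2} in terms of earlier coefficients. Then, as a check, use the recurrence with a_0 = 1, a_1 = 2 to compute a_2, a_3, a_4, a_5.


Substitute y = sum_n a_n x^n.
(1 + 2 x^2) y'' contributes (n+2)(n+1) a_{n+2} + 2 n(n-1) a_n at x^n.
-4 x y'(x) contributes -4 n a_n at x^n.
5 y(x) contributes 5 a_n at x^n.
Matching x^n: (n+2)(n+1) a_{n+2} + (2 n(n-1) - 4 n + 5) a_n = 0.
Thus a_{n+2} = (-2 n(n-1) + 4 n - 5) / ((n+1)(n+2)) * a_n.

Check with a_0 = 1, a_1 = 2 (apply the recurrence for n = 0, 1, 2, 3): a_0 = 1, a_1 = 2, a_2 = -5/2, a_3 = -1/3, a_4 = 5/24, a_5 = 1/12.

a_(n+2) = (-2 n(n-1) + 4 n - 5) / ((n+1)(n+2)) * a_n; check: a_0 = 1, a_1 = 2, a_2 = -5/2, a_3 = -1/3, a_4 = 5/24, a_5 = 1/12


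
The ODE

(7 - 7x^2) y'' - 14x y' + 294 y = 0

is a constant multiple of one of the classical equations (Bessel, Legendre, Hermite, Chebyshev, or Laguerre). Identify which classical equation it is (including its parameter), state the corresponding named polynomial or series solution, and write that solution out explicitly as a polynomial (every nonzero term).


All three coefficients share the factor 7; dividing through by 7 gives  (1 - x^2) y'' - 2x y' + 42 y = 0.
This matches the Legendre equation (1 - x^2) y'' - 2x y' + n(n+1) y = 0 (note the -2x y' term) with n(n+1) = 42, so n = 6; the polynomial solution is P_6(x).
With y = sum_k a_k x^k, matching x^k gives (k+2)(k+1) a_{k+2} = [k(k+1) - n(n+1)] a_k = (k - 6)(k + 7) a_k. The right side vanishes at k = 6, so the series with the parity of 6 terminates at degree 6.
Standard normalization (P_n(1) = 1): leading coefficient (2n)!/(2^n (n!)^2) = 479001600/(64*518400) = 231/16, so a_6 = 231/16. Work downward with a_k = (k+1)(k+2) a_{k+2} / ((k - 6)(k + 7)):
  a_4 = (5)(6)(231/16) / ((4 - 6)(4 + 7)) = (3465/8)/(-22) = -315/16
  a_2 = (3)(4)(-315/16) / ((2 - 6)(2 + 7)) = (-945/4)/(-36) = 105/16
  a_0 = (1)(2)(105/16) / ((0 - 6)(0 + 7)) = (105/8)/(-42) = -5/16
Hence P_6(x) = 231 x^6/16 - 315 x^4/16 + 105 x^2/16 - 5/16.

P_6(x); series = 231 x^6/16 - 315 x^4/16 + 105 x^2/16 - 5/16


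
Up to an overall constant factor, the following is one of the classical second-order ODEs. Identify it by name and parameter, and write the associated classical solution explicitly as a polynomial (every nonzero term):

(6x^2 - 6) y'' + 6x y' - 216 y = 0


All three coefficients share the factor -6; dividing through by -6 gives  (1 - x^2) y'' - x y' + 36 y = 0.
This matches the Chebyshev equation (1 - x^2) y'' - x y' + n^2 y = 0 (note the -x y' term, not -2x y') with n^2 = 36, so n = 6; the polynomial solution is T_6(x).
With y = sum_k a_k x^k, matching x^k gives (k+2)(k+1) a_{k+2} = (k^2 - n^2) a_k = (k - 6)(k + 6) a_k. The right side vanishes at k = 6, so the series with the parity of 6 terminates at degree 6.
Standard normalization: leading coefficient of T_n is 2^(n-1), so a_6 = 2^5 = 32. Work downward with a_k = (k+1)(k+2) a_{k+2} / ((k - 6)(k + 6)):
  a_4 = (5)(6)(32) / ((4 - 6)(4 + 6)) = 960/(-20) = -48
  a_2 = (3)(4)(-48) / ((2 - 6)(2 + 6)) = -576/(-32) = 18
  a_0 = (1)(2)(18) / ((0 - 6)(0 + 6)) = 36/(-36) = -1
Hence T_6(x) = 32 x^6 - 48 x^4 + 18 x^2 - 1.

T_6(x); series = 32 x^6 - 48 x^4 + 18 x^2 - 1


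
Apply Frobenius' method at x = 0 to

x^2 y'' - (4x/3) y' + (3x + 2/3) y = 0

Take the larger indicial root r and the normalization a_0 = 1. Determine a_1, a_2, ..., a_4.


Write in Frobenius form y'' + (p(x)/x) y' + (q(x)/x^2) y = 0:
  p(x) = -4/3,  q(x) = 3x + 2/3.
Indicial equation: r(r-1) + (-4/3) r + (2/3) = 0 -> roots r_1 = 2, r_2 = 1/3.
Take r = r_1 = 2. Let y(x) = x^r sum_{n>=0} a_n x^n with a_0 = 1.
Substitute y = x^r sum a_n x^n and match x^{r+n}. The recurrence is
  D(n) a_n + 3 a_{n-1} = 0,  where D(n) = (r+n)(r+n-1) + (-4/3)(r+n) + (2/3).
  a_n = -3 / D(n) * a_{n-1}.
Since the indicial polynomial factors as (r - r_1)(r - r_2), D(n) = (r_1 + n - r_1)(r_1 + n - r_2) = n(n + 5/3).
Evaluating step by step (a_0 = 1):
  n = 1: D(1) = 1(1 + 5/3) = 8/3; numerator = -3(1) = -3; a_1 = (-3)/(8/3) = -9/8
  n = 2: D(2) = 2(2 + 5/3) = 22/3; numerator = -3(-9/8) = 27/8; a_2 = (27/8)/(22/3) = 81/176
  n = 3: D(3) = 3(3 + 5/3) = 14; numerator = -3(81/176) = -243/176; a_3 = (-243/176)/(14) = -243/2464
  n = 4: D(4) = 4(4 + 5/3) = 68/3; numerator = -3(-243/2464) = 729/2464; a_4 = (729/2464)/(68/3) = 2187/167552

r = 2; a_0 = 1; a_1 = -9/8; a_2 = 81/176; a_3 = -243/2464; a_4 = 2187/167552


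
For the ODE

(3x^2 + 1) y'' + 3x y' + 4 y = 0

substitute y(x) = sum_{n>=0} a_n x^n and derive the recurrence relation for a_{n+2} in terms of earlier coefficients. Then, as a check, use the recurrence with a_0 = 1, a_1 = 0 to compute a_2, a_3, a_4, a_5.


Substitute y = sum_n a_n x^n.
(1 + 3 x^2) y'' contributes (n+2)(n+1) a_{n+2} + 3 n(n-1) a_n at x^n.
3 x y'(x) contributes 3 n a_n at x^n.
4 y(x) contributes 4 a_n at x^n.
Matching x^n: (n+2)(n+1) a_{n+2} + (3 n(n-1) + 3 n + 4) a_n = 0.
Thus a_{n+2} = (-3 n(n-1) - 3 n - 4) / ((n+1)(n+2)) * a_n.

Check with a_0 = 1, a_1 = 0 (apply the recurrence for n = 0, 1, 2, 3): a_0 = 1, a_1 = 0, a_2 = -2, a_3 = 0, a_4 = 8/3, a_5 = 0.

a_(n+2) = (-3 n(n-1) - 3 n - 4) / ((n+1)(n+2)) * a_n; check: a_0 = 1, a_1 = 0, a_2 = -2, a_3 = 0, a_4 = 8/3, a_5 = 0


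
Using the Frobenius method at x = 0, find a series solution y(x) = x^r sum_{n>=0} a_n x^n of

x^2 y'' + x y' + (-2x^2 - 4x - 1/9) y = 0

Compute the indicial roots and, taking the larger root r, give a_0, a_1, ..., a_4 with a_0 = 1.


Write in Frobenius form y'' + (p(x)/x) y' + (q(x)/x^2) y = 0:
  p(x) = 1,  q(x) = -2x^2 - 4x - 1/9.
Indicial equation: r(r-1) + (1) r + (-1/9) = 0 -> roots r_1 = 1/3, r_2 = -1/3.
Take r = r_1 = 1/3. Let y(x) = x^r sum_{n>=0} a_n x^n with a_0 = 1.
Substitute y = x^r sum a_n x^n and match x^{r+n}. The recurrence is
  D(n) a_n - 4 a_{n-1} - 2 a_{n-2} = 0,  where D(n) = (r+n)(r+n-1) + (1)(r+n) + (-1/9).
  a_n = [4 a_{n-1} + 2 a_{n-2}] / D(n).
Since the indicial polynomial factors as (r - r_1)(r - r_2), D(n) = (r_1 + n - r_1)(r_1 + n - r_2) = n(n + 2/3).
Evaluating step by step (a_0 = 1):
  n = 1: D(1) = 1(1 + 2/3) = 5/3; numerator = 4(1) = 4; a_1 = (4)/(5/3) = 12/5
  n = 2: D(2) = 2(2 + 2/3) = 16/3; numerator = 4(12/5) + 2(1) = 58/5; a_2 = (58/5)/(16/3) = 87/40
  n = 3: D(3) = 3(3 + 2/3) = 11; numerator = 4(87/40) + 2(12/5) = 27/2; a_3 = (27/2)/(11) = 27/22
  n = 4: D(4) = 4(4 + 2/3) = 56/3; numerator = 4(27/22) + 2(87/40) = 2037/220; a_4 = (2037/220)/(56/3) = 873/1760

r = 1/3; a_0 = 1; a_1 = 12/5; a_2 = 87/40; a_3 = 27/22; a_4 = 873/1760


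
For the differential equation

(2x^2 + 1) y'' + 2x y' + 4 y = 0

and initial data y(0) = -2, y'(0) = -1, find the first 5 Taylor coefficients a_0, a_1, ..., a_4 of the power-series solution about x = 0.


Ansatz: y(x) = sum_{n>=0} a_n x^n, so y'(x) = sum_{n>=1} n a_n x^(n-1) and y''(x) = sum_{n>=2} n(n-1) a_n x^(n-2).
Substitute into P(x) y'' + Q(x) y' + R(x) y = 0 with P(x) = 2x^2 + 1, Q(x) = 2x, R(x) = 4, and match powers of x.
Initial conditions: a_0 = -2, a_1 = -1.
Setting the coefficient of each power of x to zero and solving order by order (substituting the coefficients already found):
  x^0: 2 a_2 + 4 a_0 = 0  ->  2 a_2 = -4 a_0 = 8  ->  a_2 = 4
  x^1: 6 a_3 + 6 a_1 = 0  ->  6 a_3 = -6 a_1 = 6  ->  a_3 = 1
  x^2: 12 a_4 + 12 a_2 = 0  ->  12 a_4 = -12 a_2 = -48  ->  a_4 = -4
Truncated series: y(x) = -2 - x + 4 x^2 + x^3 - 4 x^4 + O(x^5).

a_0 = -2; a_1 = -1; a_2 = 4; a_3 = 1; a_4 = -4
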